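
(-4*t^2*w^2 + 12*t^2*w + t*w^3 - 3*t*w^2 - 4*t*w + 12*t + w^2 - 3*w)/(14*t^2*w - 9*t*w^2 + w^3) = (-4*t^2*w^2 + 12*t^2*w + t*w^3 - 3*t*w^2 - 4*t*w + 12*t + w^2 - 3*w)/(w*(14*t^2 - 9*t*w + w^2))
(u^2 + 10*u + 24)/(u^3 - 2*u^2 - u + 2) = (u^2 + 10*u + 24)/(u^3 - 2*u^2 - u + 2)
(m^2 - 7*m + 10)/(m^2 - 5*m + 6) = (m - 5)/(m - 3)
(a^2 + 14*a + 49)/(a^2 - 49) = (a + 7)/(a - 7)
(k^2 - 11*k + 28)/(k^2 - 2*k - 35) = (k - 4)/(k + 5)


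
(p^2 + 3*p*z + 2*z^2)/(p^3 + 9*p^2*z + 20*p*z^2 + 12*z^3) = 1/(p + 6*z)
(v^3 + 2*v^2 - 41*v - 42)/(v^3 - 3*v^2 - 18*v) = (v^2 + 8*v + 7)/(v*(v + 3))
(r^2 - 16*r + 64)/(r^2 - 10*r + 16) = (r - 8)/(r - 2)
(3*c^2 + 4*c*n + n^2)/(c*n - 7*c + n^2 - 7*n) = (3*c + n)/(n - 7)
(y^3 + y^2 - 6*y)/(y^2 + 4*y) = (y^2 + y - 6)/(y + 4)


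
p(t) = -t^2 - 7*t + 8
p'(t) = -2*t - 7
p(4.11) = -37.66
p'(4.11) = -15.22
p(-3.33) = 20.22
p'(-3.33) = -0.34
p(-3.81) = 20.15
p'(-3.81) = 0.62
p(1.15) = -1.37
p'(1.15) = -9.30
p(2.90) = -20.71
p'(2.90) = -12.80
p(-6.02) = 13.90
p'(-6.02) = 5.04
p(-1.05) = 14.25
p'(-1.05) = -4.90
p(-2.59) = 19.42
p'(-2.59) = -1.82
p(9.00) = -136.00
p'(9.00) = -25.00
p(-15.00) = -112.00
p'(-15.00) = 23.00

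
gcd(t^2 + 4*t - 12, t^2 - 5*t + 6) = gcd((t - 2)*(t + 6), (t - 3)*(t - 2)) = t - 2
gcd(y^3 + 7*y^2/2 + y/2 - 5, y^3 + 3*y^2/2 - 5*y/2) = y^2 + 3*y/2 - 5/2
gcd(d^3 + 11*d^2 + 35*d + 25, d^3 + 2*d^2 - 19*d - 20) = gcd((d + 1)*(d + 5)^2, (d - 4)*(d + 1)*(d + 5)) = d^2 + 6*d + 5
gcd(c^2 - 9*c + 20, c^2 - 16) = c - 4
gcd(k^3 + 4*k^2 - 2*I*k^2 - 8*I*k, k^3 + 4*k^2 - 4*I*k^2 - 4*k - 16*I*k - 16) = k^2 + k*(4 - 2*I) - 8*I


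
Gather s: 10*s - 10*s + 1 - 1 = 0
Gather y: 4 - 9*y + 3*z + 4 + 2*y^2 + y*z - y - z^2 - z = 2*y^2 + y*(z - 10) - z^2 + 2*z + 8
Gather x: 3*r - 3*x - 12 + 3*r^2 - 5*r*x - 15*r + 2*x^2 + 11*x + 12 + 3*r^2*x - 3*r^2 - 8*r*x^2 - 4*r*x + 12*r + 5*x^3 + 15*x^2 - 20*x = 5*x^3 + x^2*(17 - 8*r) + x*(3*r^2 - 9*r - 12)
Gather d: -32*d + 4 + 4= 8 - 32*d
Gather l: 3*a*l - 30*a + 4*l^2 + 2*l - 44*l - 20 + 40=-30*a + 4*l^2 + l*(3*a - 42) + 20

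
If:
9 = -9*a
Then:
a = -1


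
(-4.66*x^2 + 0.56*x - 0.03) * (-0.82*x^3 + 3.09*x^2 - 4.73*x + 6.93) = 3.8212*x^5 - 14.8586*x^4 + 23.7968*x^3 - 35.0353*x^2 + 4.0227*x - 0.2079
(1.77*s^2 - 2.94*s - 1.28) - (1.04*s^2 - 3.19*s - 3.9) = 0.73*s^2 + 0.25*s + 2.62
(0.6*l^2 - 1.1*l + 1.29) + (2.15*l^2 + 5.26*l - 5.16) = 2.75*l^2 + 4.16*l - 3.87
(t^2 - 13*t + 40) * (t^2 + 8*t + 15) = t^4 - 5*t^3 - 49*t^2 + 125*t + 600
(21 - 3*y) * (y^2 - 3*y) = -3*y^3 + 30*y^2 - 63*y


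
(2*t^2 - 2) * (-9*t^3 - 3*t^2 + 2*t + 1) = -18*t^5 - 6*t^4 + 22*t^3 + 8*t^2 - 4*t - 2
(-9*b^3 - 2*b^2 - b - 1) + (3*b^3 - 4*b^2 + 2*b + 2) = -6*b^3 - 6*b^2 + b + 1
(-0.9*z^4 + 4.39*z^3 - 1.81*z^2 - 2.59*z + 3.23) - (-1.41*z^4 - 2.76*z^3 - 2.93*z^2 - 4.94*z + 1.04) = 0.51*z^4 + 7.15*z^3 + 1.12*z^2 + 2.35*z + 2.19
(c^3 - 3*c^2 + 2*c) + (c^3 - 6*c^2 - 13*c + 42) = 2*c^3 - 9*c^2 - 11*c + 42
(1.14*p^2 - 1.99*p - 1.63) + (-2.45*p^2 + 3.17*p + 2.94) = -1.31*p^2 + 1.18*p + 1.31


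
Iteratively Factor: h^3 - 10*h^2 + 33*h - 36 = (h - 3)*(h^2 - 7*h + 12) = (h - 4)*(h - 3)*(h - 3)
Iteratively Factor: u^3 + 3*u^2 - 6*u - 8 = (u - 2)*(u^2 + 5*u + 4) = (u - 2)*(u + 4)*(u + 1)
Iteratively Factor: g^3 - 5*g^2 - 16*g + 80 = (g + 4)*(g^2 - 9*g + 20) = (g - 5)*(g + 4)*(g - 4)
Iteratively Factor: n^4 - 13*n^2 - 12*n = (n + 1)*(n^3 - n^2 - 12*n) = (n - 4)*(n + 1)*(n^2 + 3*n) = (n - 4)*(n + 1)*(n + 3)*(n)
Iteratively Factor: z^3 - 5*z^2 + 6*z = (z)*(z^2 - 5*z + 6) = z*(z - 3)*(z - 2)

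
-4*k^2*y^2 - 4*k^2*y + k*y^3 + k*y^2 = y*(-4*k + y)*(k*y + k)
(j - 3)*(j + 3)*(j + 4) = j^3 + 4*j^2 - 9*j - 36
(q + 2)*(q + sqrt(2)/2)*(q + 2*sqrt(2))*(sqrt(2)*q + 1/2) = sqrt(2)*q^4 + 2*sqrt(2)*q^3 + 11*q^3/2 + 13*sqrt(2)*q^2/4 + 11*q^2 + q + 13*sqrt(2)*q/2 + 2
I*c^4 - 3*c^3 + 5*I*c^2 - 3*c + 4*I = (c - I)*(c + I)*(c + 4*I)*(I*c + 1)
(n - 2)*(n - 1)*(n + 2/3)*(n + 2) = n^4 - n^3/3 - 14*n^2/3 + 4*n/3 + 8/3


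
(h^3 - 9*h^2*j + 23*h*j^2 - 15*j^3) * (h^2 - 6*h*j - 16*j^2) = h^5 - 15*h^4*j + 61*h^3*j^2 - 9*h^2*j^3 - 278*h*j^4 + 240*j^5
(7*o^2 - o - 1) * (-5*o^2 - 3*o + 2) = -35*o^4 - 16*o^3 + 22*o^2 + o - 2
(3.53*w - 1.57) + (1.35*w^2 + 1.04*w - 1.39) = 1.35*w^2 + 4.57*w - 2.96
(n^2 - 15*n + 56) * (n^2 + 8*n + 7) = n^4 - 7*n^3 - 57*n^2 + 343*n + 392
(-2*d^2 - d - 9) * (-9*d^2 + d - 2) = 18*d^4 + 7*d^3 + 84*d^2 - 7*d + 18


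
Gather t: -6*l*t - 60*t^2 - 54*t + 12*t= -60*t^2 + t*(-6*l - 42)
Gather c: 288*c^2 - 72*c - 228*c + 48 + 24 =288*c^2 - 300*c + 72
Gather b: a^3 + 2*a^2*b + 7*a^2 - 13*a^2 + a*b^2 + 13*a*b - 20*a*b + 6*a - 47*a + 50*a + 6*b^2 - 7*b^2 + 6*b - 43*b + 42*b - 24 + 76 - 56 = a^3 - 6*a^2 + 9*a + b^2*(a - 1) + b*(2*a^2 - 7*a + 5) - 4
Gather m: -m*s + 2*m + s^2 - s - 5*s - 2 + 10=m*(2 - s) + s^2 - 6*s + 8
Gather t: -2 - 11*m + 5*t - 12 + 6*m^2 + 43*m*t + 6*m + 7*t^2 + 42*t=6*m^2 - 5*m + 7*t^2 + t*(43*m + 47) - 14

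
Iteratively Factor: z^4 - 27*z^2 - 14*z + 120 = (z + 3)*(z^3 - 3*z^2 - 18*z + 40) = (z - 2)*(z + 3)*(z^2 - z - 20) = (z - 2)*(z + 3)*(z + 4)*(z - 5)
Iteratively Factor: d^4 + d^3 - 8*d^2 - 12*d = (d + 2)*(d^3 - d^2 - 6*d) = (d - 3)*(d + 2)*(d^2 + 2*d) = d*(d - 3)*(d + 2)*(d + 2)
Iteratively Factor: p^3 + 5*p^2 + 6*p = (p + 2)*(p^2 + 3*p) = p*(p + 2)*(p + 3)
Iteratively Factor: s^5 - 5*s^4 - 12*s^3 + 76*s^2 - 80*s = (s + 4)*(s^4 - 9*s^3 + 24*s^2 - 20*s) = (s - 5)*(s + 4)*(s^3 - 4*s^2 + 4*s) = (s - 5)*(s - 2)*(s + 4)*(s^2 - 2*s) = (s - 5)*(s - 2)^2*(s + 4)*(s)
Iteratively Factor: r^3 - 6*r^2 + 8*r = (r - 4)*(r^2 - 2*r) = r*(r - 4)*(r - 2)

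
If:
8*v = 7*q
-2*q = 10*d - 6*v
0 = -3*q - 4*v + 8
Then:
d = 2/5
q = 16/13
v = 14/13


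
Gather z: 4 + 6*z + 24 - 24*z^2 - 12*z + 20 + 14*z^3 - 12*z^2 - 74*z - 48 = 14*z^3 - 36*z^2 - 80*z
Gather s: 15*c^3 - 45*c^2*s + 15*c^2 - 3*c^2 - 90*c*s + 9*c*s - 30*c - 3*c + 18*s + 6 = 15*c^3 + 12*c^2 - 33*c + s*(-45*c^2 - 81*c + 18) + 6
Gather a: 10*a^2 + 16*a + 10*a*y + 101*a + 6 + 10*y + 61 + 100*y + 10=10*a^2 + a*(10*y + 117) + 110*y + 77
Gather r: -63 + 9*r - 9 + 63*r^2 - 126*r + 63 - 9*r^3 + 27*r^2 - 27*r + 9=-9*r^3 + 90*r^2 - 144*r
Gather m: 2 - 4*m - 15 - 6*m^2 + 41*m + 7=-6*m^2 + 37*m - 6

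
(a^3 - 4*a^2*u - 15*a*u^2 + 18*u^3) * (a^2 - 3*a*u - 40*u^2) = a^5 - 7*a^4*u - 43*a^3*u^2 + 223*a^2*u^3 + 546*a*u^4 - 720*u^5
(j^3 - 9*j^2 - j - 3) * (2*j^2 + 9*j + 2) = 2*j^5 - 9*j^4 - 81*j^3 - 33*j^2 - 29*j - 6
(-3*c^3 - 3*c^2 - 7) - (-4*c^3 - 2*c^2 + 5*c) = c^3 - c^2 - 5*c - 7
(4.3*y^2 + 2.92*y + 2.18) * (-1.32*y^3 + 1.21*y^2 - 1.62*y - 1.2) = -5.676*y^5 + 1.3486*y^4 - 6.3104*y^3 - 7.2526*y^2 - 7.0356*y - 2.616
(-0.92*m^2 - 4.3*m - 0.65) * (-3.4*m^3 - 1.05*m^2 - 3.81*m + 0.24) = 3.128*m^5 + 15.586*m^4 + 10.2302*m^3 + 16.8447*m^2 + 1.4445*m - 0.156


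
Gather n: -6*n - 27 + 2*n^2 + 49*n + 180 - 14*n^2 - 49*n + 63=-12*n^2 - 6*n + 216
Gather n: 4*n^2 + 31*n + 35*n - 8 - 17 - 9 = 4*n^2 + 66*n - 34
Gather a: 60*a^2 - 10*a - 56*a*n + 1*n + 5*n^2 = 60*a^2 + a*(-56*n - 10) + 5*n^2 + n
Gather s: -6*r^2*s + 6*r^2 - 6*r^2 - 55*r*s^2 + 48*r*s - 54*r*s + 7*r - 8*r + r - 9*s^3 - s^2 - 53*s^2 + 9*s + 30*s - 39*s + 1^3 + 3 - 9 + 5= -9*s^3 + s^2*(-55*r - 54) + s*(-6*r^2 - 6*r)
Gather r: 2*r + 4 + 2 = 2*r + 6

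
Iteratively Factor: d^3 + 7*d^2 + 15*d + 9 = (d + 3)*(d^2 + 4*d + 3) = (d + 3)^2*(d + 1)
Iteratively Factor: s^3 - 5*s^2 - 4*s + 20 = (s - 2)*(s^2 - 3*s - 10) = (s - 2)*(s + 2)*(s - 5)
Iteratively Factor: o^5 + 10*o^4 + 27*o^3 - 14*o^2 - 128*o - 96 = (o + 1)*(o^4 + 9*o^3 + 18*o^2 - 32*o - 96) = (o + 1)*(o + 4)*(o^3 + 5*o^2 - 2*o - 24) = (o - 2)*(o + 1)*(o + 4)*(o^2 + 7*o + 12) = (o - 2)*(o + 1)*(o + 4)^2*(o + 3)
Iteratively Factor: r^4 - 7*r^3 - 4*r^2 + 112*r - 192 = (r - 3)*(r^3 - 4*r^2 - 16*r + 64) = (r - 4)*(r - 3)*(r^2 - 16) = (r - 4)*(r - 3)*(r + 4)*(r - 4)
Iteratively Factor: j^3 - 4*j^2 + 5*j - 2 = (j - 1)*(j^2 - 3*j + 2) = (j - 2)*(j - 1)*(j - 1)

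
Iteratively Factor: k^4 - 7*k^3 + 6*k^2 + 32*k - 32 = (k - 1)*(k^3 - 6*k^2 + 32) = (k - 1)*(k + 2)*(k^2 - 8*k + 16) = (k - 4)*(k - 1)*(k + 2)*(k - 4)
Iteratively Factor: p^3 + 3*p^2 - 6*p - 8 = (p - 2)*(p^2 + 5*p + 4) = (p - 2)*(p + 4)*(p + 1)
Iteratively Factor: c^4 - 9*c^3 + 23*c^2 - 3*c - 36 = (c + 1)*(c^3 - 10*c^2 + 33*c - 36) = (c - 4)*(c + 1)*(c^2 - 6*c + 9) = (c - 4)*(c - 3)*(c + 1)*(c - 3)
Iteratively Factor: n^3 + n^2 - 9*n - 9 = (n + 1)*(n^2 - 9) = (n - 3)*(n + 1)*(n + 3)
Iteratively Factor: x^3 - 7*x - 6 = (x + 2)*(x^2 - 2*x - 3) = (x + 1)*(x + 2)*(x - 3)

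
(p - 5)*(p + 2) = p^2 - 3*p - 10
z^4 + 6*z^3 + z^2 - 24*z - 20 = (z - 2)*(z + 1)*(z + 2)*(z + 5)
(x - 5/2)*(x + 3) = x^2 + x/2 - 15/2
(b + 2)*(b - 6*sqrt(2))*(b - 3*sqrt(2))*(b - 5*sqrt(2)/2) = b^4 - 23*sqrt(2)*b^3/2 + 2*b^3 - 23*sqrt(2)*b^2 + 81*b^2 - 90*sqrt(2)*b + 162*b - 180*sqrt(2)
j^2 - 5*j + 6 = (j - 3)*(j - 2)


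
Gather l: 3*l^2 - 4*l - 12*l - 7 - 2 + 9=3*l^2 - 16*l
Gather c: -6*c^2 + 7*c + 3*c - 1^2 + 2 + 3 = -6*c^2 + 10*c + 4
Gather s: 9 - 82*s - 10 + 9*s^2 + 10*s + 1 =9*s^2 - 72*s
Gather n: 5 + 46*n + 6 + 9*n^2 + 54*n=9*n^2 + 100*n + 11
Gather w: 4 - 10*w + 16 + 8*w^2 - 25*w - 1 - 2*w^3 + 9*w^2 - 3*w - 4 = -2*w^3 + 17*w^2 - 38*w + 15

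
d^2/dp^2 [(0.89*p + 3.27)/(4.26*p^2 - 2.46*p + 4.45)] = ((0.89*p + 3.27)*(8.52*p - 2.46)*(17.04*p - 4.92) - (22.7484*p + 23.4816)*(4.26*p^2 - 2.46*p + 4.45))/(4.26*p^2 - 2.46*p + 4.45)^3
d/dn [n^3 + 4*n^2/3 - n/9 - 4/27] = 3*n^2 + 8*n/3 - 1/9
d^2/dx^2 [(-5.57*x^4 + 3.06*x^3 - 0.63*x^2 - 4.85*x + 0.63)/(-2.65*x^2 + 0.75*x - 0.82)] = (78.23065*x^6 - 66.42225*x^5 + 91.42041*x^4 + 25.66996*x^3 + 21.475626*x^2 - 68.066814*x + 8.841954)/(18.609625*x^6 - 15.800625*x^5 + 21.747225*x^4 - 10.200375*x^3 + 6.72933*x^2 - 1.5129*x + 0.551368)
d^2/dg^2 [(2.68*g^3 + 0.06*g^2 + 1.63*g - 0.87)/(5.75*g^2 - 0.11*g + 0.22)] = (1.77635683940025e-15*g^4 + 101.144106*g^3 - 173.430786*g^2 - 8.291778*g + 2.264746)/(190.109375*g^6 - 10.910625*g^5 + 22.029975*g^4 - 0.836231*g^3 + 0.842886*g^2 - 0.015972*g + 0.010648)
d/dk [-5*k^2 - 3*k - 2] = -10*k - 3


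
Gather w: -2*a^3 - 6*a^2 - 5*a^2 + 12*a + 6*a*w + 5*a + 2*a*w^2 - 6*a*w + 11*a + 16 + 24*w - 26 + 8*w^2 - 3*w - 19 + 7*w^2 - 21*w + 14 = -2*a^3 - 11*a^2 + 28*a + w^2*(2*a + 15) - 15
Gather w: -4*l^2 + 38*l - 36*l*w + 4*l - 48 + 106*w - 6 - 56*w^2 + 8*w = -4*l^2 + 42*l - 56*w^2 + w*(114 - 36*l) - 54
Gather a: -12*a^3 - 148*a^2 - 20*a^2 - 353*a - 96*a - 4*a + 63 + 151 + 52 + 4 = -12*a^3 - 168*a^2 - 453*a + 270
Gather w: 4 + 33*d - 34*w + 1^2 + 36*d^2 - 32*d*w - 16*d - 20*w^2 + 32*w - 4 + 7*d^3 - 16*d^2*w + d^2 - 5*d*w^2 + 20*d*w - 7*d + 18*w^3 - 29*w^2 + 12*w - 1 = 7*d^3 + 37*d^2 + 10*d + 18*w^3 + w^2*(-5*d - 49) + w*(-16*d^2 - 12*d + 10)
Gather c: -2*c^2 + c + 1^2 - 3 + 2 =-2*c^2 + c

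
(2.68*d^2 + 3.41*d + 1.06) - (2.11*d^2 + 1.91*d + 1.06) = 0.57*d^2 + 1.5*d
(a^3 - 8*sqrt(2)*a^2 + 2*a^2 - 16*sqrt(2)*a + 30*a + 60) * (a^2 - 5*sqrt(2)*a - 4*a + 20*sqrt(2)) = a^5 - 13*sqrt(2)*a^4 - 2*a^4 + 26*sqrt(2)*a^3 + 102*a^3 - 220*a^2 - 46*sqrt(2)*a^2 - 880*a + 300*sqrt(2)*a + 1200*sqrt(2)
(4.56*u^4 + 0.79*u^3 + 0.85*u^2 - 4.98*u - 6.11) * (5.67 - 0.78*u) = -3.5568*u^5 + 25.239*u^4 + 3.8163*u^3 + 8.7039*u^2 - 23.4708*u - 34.6437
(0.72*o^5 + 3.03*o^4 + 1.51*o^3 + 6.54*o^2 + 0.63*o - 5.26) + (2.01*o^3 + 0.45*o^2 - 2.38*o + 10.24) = 0.72*o^5 + 3.03*o^4 + 3.52*o^3 + 6.99*o^2 - 1.75*o + 4.98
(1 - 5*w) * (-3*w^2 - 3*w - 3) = 15*w^3 + 12*w^2 + 12*w - 3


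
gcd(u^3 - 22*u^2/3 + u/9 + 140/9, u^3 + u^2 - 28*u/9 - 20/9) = u - 5/3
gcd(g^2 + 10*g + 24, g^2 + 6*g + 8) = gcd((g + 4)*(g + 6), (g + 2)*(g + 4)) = g + 4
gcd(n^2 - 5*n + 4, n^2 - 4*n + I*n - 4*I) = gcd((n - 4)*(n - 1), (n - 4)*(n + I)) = n - 4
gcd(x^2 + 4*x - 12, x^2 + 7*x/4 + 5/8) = 1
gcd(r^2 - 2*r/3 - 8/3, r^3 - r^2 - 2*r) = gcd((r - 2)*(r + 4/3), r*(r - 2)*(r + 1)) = r - 2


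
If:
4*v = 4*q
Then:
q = v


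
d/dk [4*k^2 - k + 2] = 8*k - 1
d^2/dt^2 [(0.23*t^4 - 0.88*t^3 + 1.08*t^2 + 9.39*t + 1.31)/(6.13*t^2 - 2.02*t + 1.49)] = (17.285374*t^6 - 17.0879880000001*t^5 + 18.2354580000001*t^4 + 730.258342*t^3 + 258.187278*t^2 - 623.642022*t + 48.079814)/(230.346397*t^6 - 227.716014*t^5 + 243.007299*t^4 - 118.942852*t^3 + 59.067027*t^2 - 13.453806*t + 3.307949)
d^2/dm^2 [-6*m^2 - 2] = -12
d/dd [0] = 0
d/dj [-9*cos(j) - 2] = 9*sin(j)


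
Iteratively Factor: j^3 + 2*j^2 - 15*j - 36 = (j + 3)*(j^2 - j - 12) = (j + 3)^2*(j - 4)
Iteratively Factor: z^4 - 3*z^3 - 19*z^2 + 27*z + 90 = (z + 2)*(z^3 - 5*z^2 - 9*z + 45) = (z + 2)*(z + 3)*(z^2 - 8*z + 15) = (z - 3)*(z + 2)*(z + 3)*(z - 5)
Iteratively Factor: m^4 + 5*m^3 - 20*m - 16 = (m - 2)*(m^3 + 7*m^2 + 14*m + 8) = (m - 2)*(m + 4)*(m^2 + 3*m + 2) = (m - 2)*(m + 1)*(m + 4)*(m + 2)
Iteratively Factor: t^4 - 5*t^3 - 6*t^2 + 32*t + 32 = (t - 4)*(t^3 - t^2 - 10*t - 8) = (t - 4)*(t + 1)*(t^2 - 2*t - 8) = (t - 4)*(t + 1)*(t + 2)*(t - 4)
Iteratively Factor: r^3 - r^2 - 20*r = (r)*(r^2 - r - 20) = r*(r + 4)*(r - 5)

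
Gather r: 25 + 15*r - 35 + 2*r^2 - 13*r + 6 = 2*r^2 + 2*r - 4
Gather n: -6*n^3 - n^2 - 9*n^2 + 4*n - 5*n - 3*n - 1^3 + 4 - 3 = -6*n^3 - 10*n^2 - 4*n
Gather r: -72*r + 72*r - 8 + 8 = 0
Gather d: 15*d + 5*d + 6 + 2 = 20*d + 8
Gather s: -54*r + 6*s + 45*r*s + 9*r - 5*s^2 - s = -45*r - 5*s^2 + s*(45*r + 5)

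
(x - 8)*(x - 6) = x^2 - 14*x + 48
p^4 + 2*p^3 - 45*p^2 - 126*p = p*(p - 7)*(p + 3)*(p + 6)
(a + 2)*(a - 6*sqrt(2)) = a^2 - 6*sqrt(2)*a + 2*a - 12*sqrt(2)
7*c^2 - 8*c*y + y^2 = (-7*c + y)*(-c + y)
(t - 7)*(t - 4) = t^2 - 11*t + 28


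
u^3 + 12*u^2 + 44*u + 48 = (u + 2)*(u + 4)*(u + 6)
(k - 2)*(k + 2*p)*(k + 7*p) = k^3 + 9*k^2*p - 2*k^2 + 14*k*p^2 - 18*k*p - 28*p^2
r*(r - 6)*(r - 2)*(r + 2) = r^4 - 6*r^3 - 4*r^2 + 24*r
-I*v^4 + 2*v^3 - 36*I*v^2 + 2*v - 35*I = (v - 5*I)*(v - I)*(v + 7*I)*(-I*v + 1)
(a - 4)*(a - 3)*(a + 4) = a^3 - 3*a^2 - 16*a + 48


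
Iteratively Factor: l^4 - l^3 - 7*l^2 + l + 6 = (l - 3)*(l^3 + 2*l^2 - l - 2) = (l - 3)*(l + 2)*(l^2 - 1) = (l - 3)*(l + 1)*(l + 2)*(l - 1)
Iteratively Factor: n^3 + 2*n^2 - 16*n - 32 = (n - 4)*(n^2 + 6*n + 8) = (n - 4)*(n + 2)*(n + 4)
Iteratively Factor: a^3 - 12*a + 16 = (a - 2)*(a^2 + 2*a - 8) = (a - 2)^2*(a + 4)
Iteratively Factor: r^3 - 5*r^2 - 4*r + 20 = (r + 2)*(r^2 - 7*r + 10) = (r - 2)*(r + 2)*(r - 5)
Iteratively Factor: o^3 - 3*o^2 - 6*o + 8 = (o - 1)*(o^2 - 2*o - 8) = (o - 1)*(o + 2)*(o - 4)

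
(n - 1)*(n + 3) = n^2 + 2*n - 3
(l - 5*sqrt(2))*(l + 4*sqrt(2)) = l^2 - sqrt(2)*l - 40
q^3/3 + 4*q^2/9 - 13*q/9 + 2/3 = (q/3 + 1)*(q - 1)*(q - 2/3)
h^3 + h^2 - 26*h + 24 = (h - 4)*(h - 1)*(h + 6)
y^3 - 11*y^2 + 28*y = y*(y - 7)*(y - 4)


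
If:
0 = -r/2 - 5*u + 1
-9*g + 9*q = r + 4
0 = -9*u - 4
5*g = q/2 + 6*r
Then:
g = 6358/729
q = 7204/729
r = 58/9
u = -4/9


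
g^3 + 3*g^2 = g^2*(g + 3)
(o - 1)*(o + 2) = o^2 + o - 2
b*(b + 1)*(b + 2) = b^3 + 3*b^2 + 2*b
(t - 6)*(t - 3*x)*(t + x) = t^3 - 2*t^2*x - 6*t^2 - 3*t*x^2 + 12*t*x + 18*x^2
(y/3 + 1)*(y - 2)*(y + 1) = y^3/3 + 2*y^2/3 - 5*y/3 - 2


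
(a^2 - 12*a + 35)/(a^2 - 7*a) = (a - 5)/a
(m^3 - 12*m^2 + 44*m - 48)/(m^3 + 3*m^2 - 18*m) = (m^3 - 12*m^2 + 44*m - 48)/(m*(m^2 + 3*m - 18))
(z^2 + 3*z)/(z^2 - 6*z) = (z + 3)/(z - 6)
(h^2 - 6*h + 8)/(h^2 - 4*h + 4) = (h - 4)/(h - 2)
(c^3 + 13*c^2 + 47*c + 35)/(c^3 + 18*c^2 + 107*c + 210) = (c + 1)/(c + 6)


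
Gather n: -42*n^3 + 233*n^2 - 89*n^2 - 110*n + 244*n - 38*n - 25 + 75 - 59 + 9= -42*n^3 + 144*n^2 + 96*n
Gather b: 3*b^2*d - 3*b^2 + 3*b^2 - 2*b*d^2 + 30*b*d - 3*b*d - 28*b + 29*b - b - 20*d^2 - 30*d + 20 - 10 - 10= 3*b^2*d + b*(-2*d^2 + 27*d) - 20*d^2 - 30*d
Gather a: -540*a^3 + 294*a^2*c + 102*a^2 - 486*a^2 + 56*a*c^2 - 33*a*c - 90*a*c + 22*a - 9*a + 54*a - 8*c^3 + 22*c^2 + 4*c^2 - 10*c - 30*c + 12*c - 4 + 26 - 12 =-540*a^3 + a^2*(294*c - 384) + a*(56*c^2 - 123*c + 67) - 8*c^3 + 26*c^2 - 28*c + 10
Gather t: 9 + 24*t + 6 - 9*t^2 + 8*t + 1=-9*t^2 + 32*t + 16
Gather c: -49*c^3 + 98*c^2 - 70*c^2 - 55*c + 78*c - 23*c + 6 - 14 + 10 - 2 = -49*c^3 + 28*c^2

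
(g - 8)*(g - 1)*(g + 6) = g^3 - 3*g^2 - 46*g + 48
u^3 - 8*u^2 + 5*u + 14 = (u - 7)*(u - 2)*(u + 1)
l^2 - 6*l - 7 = (l - 7)*(l + 1)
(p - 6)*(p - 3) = p^2 - 9*p + 18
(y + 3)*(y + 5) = y^2 + 8*y + 15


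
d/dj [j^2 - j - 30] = 2*j - 1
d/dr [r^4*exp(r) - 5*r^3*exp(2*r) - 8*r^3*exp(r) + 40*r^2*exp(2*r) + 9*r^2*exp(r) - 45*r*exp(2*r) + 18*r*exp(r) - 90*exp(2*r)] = (r^4 - 10*r^3*exp(r) - 4*r^3 + 65*r^2*exp(r) - 15*r^2 - 10*r*exp(r) + 36*r - 225*exp(r) + 18)*exp(r)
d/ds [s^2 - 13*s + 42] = 2*s - 13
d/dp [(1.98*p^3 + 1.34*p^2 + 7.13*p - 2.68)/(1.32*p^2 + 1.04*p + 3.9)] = (2.6136*p^4 + 4.1184*p^3 + 15.148*p^2 + 17.5272*p + 30.5942)/(1.7424*p^4 + 2.7456*p^3 + 11.3776*p^2 + 8.112*p + 15.21)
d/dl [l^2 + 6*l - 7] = 2*l + 6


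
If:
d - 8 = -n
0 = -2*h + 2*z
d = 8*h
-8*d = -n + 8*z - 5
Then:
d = 13/10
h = 13/80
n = 67/10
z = 13/80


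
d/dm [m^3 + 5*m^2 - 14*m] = 3*m^2 + 10*m - 14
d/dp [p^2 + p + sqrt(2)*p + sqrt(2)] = 2*p + 1 + sqrt(2)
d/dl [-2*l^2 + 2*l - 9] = 2 - 4*l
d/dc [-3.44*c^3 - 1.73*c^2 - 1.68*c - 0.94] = -10.32*c^2 - 3.46*c - 1.68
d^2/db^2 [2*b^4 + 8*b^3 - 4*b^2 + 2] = 24*b^2 + 48*b - 8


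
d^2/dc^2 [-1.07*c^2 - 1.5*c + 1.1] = -2.14000000000000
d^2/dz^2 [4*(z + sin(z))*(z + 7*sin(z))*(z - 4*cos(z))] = -32*z^2*sin(z) + 16*z^2*cos(z) + 64*z*sin(z) + 256*z*sin(2*z) + 128*z*cos(z) + 56*z*cos(2*z) + 24*z + 64*sin(z) + 56*sin(2*z) - 4*cos(z) - 256*cos(2*z) - 252*cos(3*z)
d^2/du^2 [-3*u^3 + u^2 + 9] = 2 - 18*u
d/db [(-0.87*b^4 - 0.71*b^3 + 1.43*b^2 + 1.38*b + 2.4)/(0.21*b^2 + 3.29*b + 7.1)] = (-0.3654*b^5 - 8.736*b^4 - 29.3798*b^3 - 10.7081*b^2 + 19.298*b + 1.902)/(0.0441*b^4 + 1.3818*b^3 + 13.8061*b^2 + 46.718*b + 50.41)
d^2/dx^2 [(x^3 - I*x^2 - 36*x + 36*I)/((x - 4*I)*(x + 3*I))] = 24*(-4*x^3 + 9*I*x^2 + 153*x - 87*I)/(x^6 - 3*I*x^5 + 33*x^4 - 71*I*x^3 + 396*x^2 - 432*I*x + 1728)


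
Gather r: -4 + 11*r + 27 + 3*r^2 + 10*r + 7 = 3*r^2 + 21*r + 30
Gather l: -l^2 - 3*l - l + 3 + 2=-l^2 - 4*l + 5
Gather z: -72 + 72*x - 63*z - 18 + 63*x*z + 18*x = 90*x + z*(63*x - 63) - 90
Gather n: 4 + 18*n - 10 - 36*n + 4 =-18*n - 2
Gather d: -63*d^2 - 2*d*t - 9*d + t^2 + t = -63*d^2 + d*(-2*t - 9) + t^2 + t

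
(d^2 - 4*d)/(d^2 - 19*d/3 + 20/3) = 3*d*(d - 4)/(3*d^2 - 19*d + 20)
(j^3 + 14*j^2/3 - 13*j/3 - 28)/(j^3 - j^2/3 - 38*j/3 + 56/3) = (j + 3)/(j - 2)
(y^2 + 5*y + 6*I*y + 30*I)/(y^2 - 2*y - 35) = (y + 6*I)/(y - 7)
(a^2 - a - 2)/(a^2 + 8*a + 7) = (a - 2)/(a + 7)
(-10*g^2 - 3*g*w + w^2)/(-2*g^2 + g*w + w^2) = (-5*g + w)/(-g + w)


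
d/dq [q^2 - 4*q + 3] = 2*q - 4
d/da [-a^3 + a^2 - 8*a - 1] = -3*a^2 + 2*a - 8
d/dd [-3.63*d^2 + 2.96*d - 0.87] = 2.96 - 7.26*d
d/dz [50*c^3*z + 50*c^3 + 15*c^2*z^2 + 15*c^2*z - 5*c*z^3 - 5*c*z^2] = 5*c*(10*c^2 + 6*c*z + 3*c - 3*z^2 - 2*z)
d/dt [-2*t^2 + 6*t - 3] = 6 - 4*t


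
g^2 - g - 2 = (g - 2)*(g + 1)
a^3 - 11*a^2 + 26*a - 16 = (a - 8)*(a - 2)*(a - 1)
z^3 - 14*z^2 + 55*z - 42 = (z - 7)*(z - 6)*(z - 1)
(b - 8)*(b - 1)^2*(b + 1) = b^4 - 9*b^3 + 7*b^2 + 9*b - 8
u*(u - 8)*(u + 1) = u^3 - 7*u^2 - 8*u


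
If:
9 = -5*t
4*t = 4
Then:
No Solution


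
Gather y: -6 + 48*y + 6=48*y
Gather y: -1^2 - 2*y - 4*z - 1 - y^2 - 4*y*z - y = -y^2 + y*(-4*z - 3) - 4*z - 2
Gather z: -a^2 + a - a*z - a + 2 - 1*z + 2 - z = -a^2 + z*(-a - 2) + 4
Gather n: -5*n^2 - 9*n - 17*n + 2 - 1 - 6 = -5*n^2 - 26*n - 5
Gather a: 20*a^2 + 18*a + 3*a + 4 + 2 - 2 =20*a^2 + 21*a + 4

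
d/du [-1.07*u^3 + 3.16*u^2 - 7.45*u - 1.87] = -3.21*u^2 + 6.32*u - 7.45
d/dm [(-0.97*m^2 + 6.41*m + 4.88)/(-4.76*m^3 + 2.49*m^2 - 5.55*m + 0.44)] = (-4.6172*m^4 + 61.0232*m^3 + 59.109*m^2 - 25.156*m + 29.9044)/(22.6576*m^6 - 23.7048*m^5 + 59.0361*m^4 - 31.8278*m^3 + 32.9937*m^2 - 4.884*m + 0.1936)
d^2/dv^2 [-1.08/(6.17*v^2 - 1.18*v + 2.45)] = (82.228824*v^2 - 15.726096*v - 1.08*(12.34*v - 1.18)*(24.68*v - 2.36) + 32.65164)/(6.17*v^2 - 1.18*v + 2.45)^3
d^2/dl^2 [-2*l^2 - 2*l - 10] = -4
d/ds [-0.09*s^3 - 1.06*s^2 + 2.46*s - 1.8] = -0.27*s^2 - 2.12*s + 2.46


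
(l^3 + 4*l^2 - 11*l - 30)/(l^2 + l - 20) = (l^2 - l - 6)/(l - 4)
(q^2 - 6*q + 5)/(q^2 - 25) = (q - 1)/(q + 5)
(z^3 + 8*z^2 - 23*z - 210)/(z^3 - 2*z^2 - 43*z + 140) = (z + 6)/(z - 4)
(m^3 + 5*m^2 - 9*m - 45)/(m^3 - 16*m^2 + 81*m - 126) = (m^2 + 8*m + 15)/(m^2 - 13*m + 42)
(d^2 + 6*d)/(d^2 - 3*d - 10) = d*(d + 6)/(d^2 - 3*d - 10)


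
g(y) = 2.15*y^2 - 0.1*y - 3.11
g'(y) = 4.3*y - 0.1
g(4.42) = 38.45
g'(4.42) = 18.91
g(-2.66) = 12.37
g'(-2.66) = -11.54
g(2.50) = 10.08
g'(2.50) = 10.65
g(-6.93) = 100.84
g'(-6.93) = -29.90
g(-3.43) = 22.53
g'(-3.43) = -14.85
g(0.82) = -1.75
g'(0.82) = 3.43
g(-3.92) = 30.32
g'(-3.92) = -16.96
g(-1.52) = 2.01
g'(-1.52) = -6.64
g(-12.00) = 307.69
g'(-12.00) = -51.70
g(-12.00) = 307.69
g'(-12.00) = -51.70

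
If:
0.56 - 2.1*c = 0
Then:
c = 0.27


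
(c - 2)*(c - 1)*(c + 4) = c^3 + c^2 - 10*c + 8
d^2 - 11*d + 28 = (d - 7)*(d - 4)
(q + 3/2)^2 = q^2 + 3*q + 9/4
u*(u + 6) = u^2 + 6*u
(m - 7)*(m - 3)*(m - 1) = m^3 - 11*m^2 + 31*m - 21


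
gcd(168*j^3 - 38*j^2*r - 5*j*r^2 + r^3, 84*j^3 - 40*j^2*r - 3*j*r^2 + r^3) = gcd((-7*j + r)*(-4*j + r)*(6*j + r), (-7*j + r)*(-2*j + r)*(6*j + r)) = -42*j^2 - j*r + r^2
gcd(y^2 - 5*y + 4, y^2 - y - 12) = y - 4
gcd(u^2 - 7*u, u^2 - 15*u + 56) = u - 7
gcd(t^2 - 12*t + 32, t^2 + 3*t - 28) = t - 4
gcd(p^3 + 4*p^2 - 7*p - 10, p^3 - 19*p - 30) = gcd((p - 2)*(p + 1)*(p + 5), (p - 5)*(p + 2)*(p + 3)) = 1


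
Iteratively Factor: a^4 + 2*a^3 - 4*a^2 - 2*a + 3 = (a + 1)*(a^3 + a^2 - 5*a + 3) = (a + 1)*(a + 3)*(a^2 - 2*a + 1) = (a - 1)*(a + 1)*(a + 3)*(a - 1)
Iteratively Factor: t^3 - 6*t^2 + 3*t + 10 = (t + 1)*(t^2 - 7*t + 10) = (t - 2)*(t + 1)*(t - 5)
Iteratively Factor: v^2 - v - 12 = (v - 4)*(v + 3)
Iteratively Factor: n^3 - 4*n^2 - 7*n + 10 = (n - 5)*(n^2 + n - 2) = (n - 5)*(n - 1)*(n + 2)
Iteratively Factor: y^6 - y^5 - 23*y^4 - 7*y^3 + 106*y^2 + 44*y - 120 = (y - 5)*(y^5 + 4*y^4 - 3*y^3 - 22*y^2 - 4*y + 24) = (y - 5)*(y - 2)*(y^4 + 6*y^3 + 9*y^2 - 4*y - 12) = (y - 5)*(y - 2)*(y + 2)*(y^3 + 4*y^2 + y - 6) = (y - 5)*(y - 2)*(y + 2)^2*(y^2 + 2*y - 3) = (y - 5)*(y - 2)*(y - 1)*(y + 2)^2*(y + 3)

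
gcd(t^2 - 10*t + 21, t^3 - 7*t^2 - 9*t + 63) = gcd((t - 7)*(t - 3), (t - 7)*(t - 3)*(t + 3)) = t^2 - 10*t + 21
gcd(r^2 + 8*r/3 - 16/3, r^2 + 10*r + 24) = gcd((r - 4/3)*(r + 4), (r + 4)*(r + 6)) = r + 4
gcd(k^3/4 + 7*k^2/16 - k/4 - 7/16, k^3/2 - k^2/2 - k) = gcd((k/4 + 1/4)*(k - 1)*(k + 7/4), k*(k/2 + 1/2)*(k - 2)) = k + 1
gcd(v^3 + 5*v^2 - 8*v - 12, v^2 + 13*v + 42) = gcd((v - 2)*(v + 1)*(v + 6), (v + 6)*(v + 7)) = v + 6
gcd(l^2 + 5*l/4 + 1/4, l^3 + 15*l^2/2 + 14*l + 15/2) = l + 1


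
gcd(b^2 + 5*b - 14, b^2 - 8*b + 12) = b - 2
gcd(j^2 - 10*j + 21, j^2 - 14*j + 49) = j - 7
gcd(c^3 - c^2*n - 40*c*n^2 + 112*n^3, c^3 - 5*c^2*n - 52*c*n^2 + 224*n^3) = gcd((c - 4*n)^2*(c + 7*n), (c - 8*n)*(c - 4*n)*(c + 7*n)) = c^2 + 3*c*n - 28*n^2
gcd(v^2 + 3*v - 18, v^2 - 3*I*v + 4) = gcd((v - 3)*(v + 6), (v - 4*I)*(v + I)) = 1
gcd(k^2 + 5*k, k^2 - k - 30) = k + 5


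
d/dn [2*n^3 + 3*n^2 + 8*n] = 6*n^2 + 6*n + 8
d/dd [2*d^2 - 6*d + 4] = 4*d - 6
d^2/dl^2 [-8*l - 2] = 0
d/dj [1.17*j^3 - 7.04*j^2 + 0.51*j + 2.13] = 3.51*j^2 - 14.08*j + 0.51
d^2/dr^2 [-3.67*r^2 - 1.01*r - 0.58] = -7.34000000000000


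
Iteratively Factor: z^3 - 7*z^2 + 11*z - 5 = (z - 5)*(z^2 - 2*z + 1) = (z - 5)*(z - 1)*(z - 1)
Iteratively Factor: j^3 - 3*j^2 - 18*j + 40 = (j - 5)*(j^2 + 2*j - 8) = (j - 5)*(j + 4)*(j - 2)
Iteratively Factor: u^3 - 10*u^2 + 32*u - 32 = (u - 2)*(u^2 - 8*u + 16) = (u - 4)*(u - 2)*(u - 4)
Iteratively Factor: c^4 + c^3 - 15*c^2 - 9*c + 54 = (c - 3)*(c^3 + 4*c^2 - 3*c - 18) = (c - 3)*(c + 3)*(c^2 + c - 6) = (c - 3)*(c + 3)^2*(c - 2)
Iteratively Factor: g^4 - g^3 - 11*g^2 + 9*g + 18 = (g - 2)*(g^3 + g^2 - 9*g - 9) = (g - 2)*(g + 1)*(g^2 - 9) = (g - 2)*(g + 1)*(g + 3)*(g - 3)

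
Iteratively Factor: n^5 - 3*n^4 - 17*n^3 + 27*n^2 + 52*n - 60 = (n - 2)*(n^4 - n^3 - 19*n^2 - 11*n + 30) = (n - 5)*(n - 2)*(n^3 + 4*n^2 + n - 6) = (n - 5)*(n - 2)*(n - 1)*(n^2 + 5*n + 6) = (n - 5)*(n - 2)*(n - 1)*(n + 2)*(n + 3)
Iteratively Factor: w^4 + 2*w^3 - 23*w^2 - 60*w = (w - 5)*(w^3 + 7*w^2 + 12*w) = w*(w - 5)*(w^2 + 7*w + 12) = w*(w - 5)*(w + 4)*(w + 3)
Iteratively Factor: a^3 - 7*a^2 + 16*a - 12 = (a - 2)*(a^2 - 5*a + 6) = (a - 3)*(a - 2)*(a - 2)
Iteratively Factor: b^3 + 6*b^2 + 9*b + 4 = (b + 1)*(b^2 + 5*b + 4) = (b + 1)^2*(b + 4)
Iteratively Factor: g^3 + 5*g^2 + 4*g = (g + 4)*(g^2 + g) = (g + 1)*(g + 4)*(g)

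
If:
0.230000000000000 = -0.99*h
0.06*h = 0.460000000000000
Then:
No Solution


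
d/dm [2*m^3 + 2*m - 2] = 6*m^2 + 2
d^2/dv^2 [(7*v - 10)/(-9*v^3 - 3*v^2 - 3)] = 2*(-v^2*(7*v - 10)*(9*v + 2)^2 + (63*v^2 + 14*v + (7*v - 10)*(9*v + 1))*(3*v^3 + v^2 + 1))/(3*(3*v^3 + v^2 + 1)^3)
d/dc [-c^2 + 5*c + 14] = 5 - 2*c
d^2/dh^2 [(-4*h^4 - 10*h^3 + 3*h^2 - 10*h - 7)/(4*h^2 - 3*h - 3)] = 4*(-32*h^6 + 72*h^5 + 18*h^4 - 311*h^3 - 357*h^2 - 189*h - 15)/(64*h^6 - 144*h^5 - 36*h^4 + 189*h^3 + 27*h^2 - 81*h - 27)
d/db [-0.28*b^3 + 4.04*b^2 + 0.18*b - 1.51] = -0.84*b^2 + 8.08*b + 0.18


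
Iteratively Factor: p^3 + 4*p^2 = (p)*(p^2 + 4*p) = p*(p + 4)*(p)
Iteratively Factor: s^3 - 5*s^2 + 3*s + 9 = (s - 3)*(s^2 - 2*s - 3) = (s - 3)*(s + 1)*(s - 3)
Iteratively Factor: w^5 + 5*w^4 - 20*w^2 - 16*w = (w - 2)*(w^4 + 7*w^3 + 14*w^2 + 8*w) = (w - 2)*(w + 1)*(w^3 + 6*w^2 + 8*w) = (w - 2)*(w + 1)*(w + 2)*(w^2 + 4*w) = w*(w - 2)*(w + 1)*(w + 2)*(w + 4)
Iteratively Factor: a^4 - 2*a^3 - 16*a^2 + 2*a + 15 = (a - 5)*(a^3 + 3*a^2 - a - 3) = (a - 5)*(a - 1)*(a^2 + 4*a + 3) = (a - 5)*(a - 1)*(a + 3)*(a + 1)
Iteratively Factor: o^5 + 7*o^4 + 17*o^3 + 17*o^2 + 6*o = (o + 1)*(o^4 + 6*o^3 + 11*o^2 + 6*o) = (o + 1)*(o + 3)*(o^3 + 3*o^2 + 2*o) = (o + 1)*(o + 2)*(o + 3)*(o^2 + o) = o*(o + 1)*(o + 2)*(o + 3)*(o + 1)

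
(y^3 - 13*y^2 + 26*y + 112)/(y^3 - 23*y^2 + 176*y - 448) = (y + 2)/(y - 8)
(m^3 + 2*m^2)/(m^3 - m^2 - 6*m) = m/(m - 3)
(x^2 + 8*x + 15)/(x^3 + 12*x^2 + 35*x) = (x + 3)/(x*(x + 7))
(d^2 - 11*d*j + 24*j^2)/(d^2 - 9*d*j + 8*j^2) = (d - 3*j)/(d - j)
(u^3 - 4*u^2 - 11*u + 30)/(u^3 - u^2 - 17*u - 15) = (u - 2)/(u + 1)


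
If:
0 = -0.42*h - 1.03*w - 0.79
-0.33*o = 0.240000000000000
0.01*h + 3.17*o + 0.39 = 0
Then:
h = 191.55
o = -0.73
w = -78.87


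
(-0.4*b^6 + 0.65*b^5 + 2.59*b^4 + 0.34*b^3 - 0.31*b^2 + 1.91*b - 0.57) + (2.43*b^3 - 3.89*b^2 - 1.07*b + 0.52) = -0.4*b^6 + 0.65*b^5 + 2.59*b^4 + 2.77*b^3 - 4.2*b^2 + 0.84*b - 0.0499999999999999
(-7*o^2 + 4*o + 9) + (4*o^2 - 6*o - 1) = -3*o^2 - 2*o + 8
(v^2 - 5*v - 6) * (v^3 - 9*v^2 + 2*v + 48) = v^5 - 14*v^4 + 41*v^3 + 92*v^2 - 252*v - 288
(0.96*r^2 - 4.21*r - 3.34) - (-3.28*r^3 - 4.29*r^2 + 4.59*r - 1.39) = 3.28*r^3 + 5.25*r^2 - 8.8*r - 1.95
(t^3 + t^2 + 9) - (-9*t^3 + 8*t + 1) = 10*t^3 + t^2 - 8*t + 8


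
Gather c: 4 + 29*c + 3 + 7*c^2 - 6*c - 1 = 7*c^2 + 23*c + 6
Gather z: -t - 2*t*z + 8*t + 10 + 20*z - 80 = 7*t + z*(20 - 2*t) - 70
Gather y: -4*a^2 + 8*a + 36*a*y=-4*a^2 + 36*a*y + 8*a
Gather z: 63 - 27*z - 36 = 27 - 27*z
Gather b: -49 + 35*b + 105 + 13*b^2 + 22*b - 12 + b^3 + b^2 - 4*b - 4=b^3 + 14*b^2 + 53*b + 40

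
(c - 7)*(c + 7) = c^2 - 49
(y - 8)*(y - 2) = y^2 - 10*y + 16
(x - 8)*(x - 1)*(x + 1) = x^3 - 8*x^2 - x + 8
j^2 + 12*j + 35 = (j + 5)*(j + 7)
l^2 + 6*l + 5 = (l + 1)*(l + 5)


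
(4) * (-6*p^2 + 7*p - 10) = -24*p^2 + 28*p - 40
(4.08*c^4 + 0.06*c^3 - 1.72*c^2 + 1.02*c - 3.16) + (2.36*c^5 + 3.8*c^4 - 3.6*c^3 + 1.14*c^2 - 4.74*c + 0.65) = 2.36*c^5 + 7.88*c^4 - 3.54*c^3 - 0.58*c^2 - 3.72*c - 2.51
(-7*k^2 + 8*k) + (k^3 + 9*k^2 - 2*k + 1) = k^3 + 2*k^2 + 6*k + 1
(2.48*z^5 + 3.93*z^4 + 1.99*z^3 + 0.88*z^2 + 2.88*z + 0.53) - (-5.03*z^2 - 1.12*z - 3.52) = 2.48*z^5 + 3.93*z^4 + 1.99*z^3 + 5.91*z^2 + 4.0*z + 4.05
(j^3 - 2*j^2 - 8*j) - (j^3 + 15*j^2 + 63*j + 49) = -17*j^2 - 71*j - 49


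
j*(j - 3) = j^2 - 3*j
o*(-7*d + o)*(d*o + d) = -7*d^2*o^2 - 7*d^2*o + d*o^3 + d*o^2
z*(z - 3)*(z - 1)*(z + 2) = z^4 - 2*z^3 - 5*z^2 + 6*z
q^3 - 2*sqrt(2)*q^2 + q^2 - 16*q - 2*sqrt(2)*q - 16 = (q + 1)*(q - 4*sqrt(2))*(q + 2*sqrt(2))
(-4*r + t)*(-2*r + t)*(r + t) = 8*r^3 + 2*r^2*t - 5*r*t^2 + t^3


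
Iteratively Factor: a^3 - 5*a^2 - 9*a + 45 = (a + 3)*(a^2 - 8*a + 15) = (a - 3)*(a + 3)*(a - 5)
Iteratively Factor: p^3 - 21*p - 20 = (p - 5)*(p^2 + 5*p + 4) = (p - 5)*(p + 1)*(p + 4)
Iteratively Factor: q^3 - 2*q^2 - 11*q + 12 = (q + 3)*(q^2 - 5*q + 4) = (q - 4)*(q + 3)*(q - 1)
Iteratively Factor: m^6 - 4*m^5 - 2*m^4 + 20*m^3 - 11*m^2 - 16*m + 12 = (m - 2)*(m^5 - 2*m^4 - 6*m^3 + 8*m^2 + 5*m - 6) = (m - 2)*(m - 1)*(m^4 - m^3 - 7*m^2 + m + 6) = (m - 3)*(m - 2)*(m - 1)*(m^3 + 2*m^2 - m - 2) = (m - 3)*(m - 2)*(m - 1)*(m + 1)*(m^2 + m - 2) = (m - 3)*(m - 2)*(m - 1)*(m + 1)*(m + 2)*(m - 1)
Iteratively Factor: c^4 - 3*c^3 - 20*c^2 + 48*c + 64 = (c + 4)*(c^3 - 7*c^2 + 8*c + 16) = (c - 4)*(c + 4)*(c^2 - 3*c - 4) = (c - 4)^2*(c + 4)*(c + 1)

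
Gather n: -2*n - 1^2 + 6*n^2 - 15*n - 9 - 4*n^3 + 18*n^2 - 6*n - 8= -4*n^3 + 24*n^2 - 23*n - 18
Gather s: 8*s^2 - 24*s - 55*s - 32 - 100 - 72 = 8*s^2 - 79*s - 204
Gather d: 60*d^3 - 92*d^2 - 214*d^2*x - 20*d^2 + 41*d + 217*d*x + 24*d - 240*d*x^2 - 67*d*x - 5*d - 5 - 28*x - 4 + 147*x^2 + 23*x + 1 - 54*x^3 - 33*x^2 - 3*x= 60*d^3 + d^2*(-214*x - 112) + d*(-240*x^2 + 150*x + 60) - 54*x^3 + 114*x^2 - 8*x - 8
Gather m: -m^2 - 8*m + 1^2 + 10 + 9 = -m^2 - 8*m + 20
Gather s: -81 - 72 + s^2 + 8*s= s^2 + 8*s - 153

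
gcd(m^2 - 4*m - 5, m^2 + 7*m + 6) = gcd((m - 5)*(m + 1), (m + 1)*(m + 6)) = m + 1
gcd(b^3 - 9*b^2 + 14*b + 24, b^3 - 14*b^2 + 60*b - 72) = b - 6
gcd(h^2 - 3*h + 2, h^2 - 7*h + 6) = h - 1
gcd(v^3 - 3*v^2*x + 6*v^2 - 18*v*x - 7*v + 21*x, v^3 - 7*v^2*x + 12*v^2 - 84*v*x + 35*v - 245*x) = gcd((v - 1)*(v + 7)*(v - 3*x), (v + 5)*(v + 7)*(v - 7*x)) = v + 7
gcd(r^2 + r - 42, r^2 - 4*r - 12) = r - 6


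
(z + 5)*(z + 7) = z^2 + 12*z + 35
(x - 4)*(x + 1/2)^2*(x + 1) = x^4 - 2*x^3 - 27*x^2/4 - 19*x/4 - 1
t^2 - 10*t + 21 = (t - 7)*(t - 3)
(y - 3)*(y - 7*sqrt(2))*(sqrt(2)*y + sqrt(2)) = sqrt(2)*y^3 - 14*y^2 - 2*sqrt(2)*y^2 - 3*sqrt(2)*y + 28*y + 42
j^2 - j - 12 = (j - 4)*(j + 3)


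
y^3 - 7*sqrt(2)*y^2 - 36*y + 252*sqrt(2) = (y - 6)*(y + 6)*(y - 7*sqrt(2))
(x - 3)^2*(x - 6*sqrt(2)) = x^3 - 6*sqrt(2)*x^2 - 6*x^2 + 9*x + 36*sqrt(2)*x - 54*sqrt(2)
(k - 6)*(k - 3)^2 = k^3 - 12*k^2 + 45*k - 54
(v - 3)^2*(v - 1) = v^3 - 7*v^2 + 15*v - 9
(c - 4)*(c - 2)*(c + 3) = c^3 - 3*c^2 - 10*c + 24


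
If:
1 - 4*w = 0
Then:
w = 1/4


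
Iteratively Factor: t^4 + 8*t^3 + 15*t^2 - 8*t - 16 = (t + 1)*(t^3 + 7*t^2 + 8*t - 16) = (t - 1)*(t + 1)*(t^2 + 8*t + 16) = (t - 1)*(t + 1)*(t + 4)*(t + 4)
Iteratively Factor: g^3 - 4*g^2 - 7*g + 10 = (g + 2)*(g^2 - 6*g + 5) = (g - 5)*(g + 2)*(g - 1)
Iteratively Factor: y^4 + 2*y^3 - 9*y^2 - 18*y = (y + 2)*(y^3 - 9*y) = (y + 2)*(y + 3)*(y^2 - 3*y) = (y - 3)*(y + 2)*(y + 3)*(y)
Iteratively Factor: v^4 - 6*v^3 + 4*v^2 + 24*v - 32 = (v - 4)*(v^3 - 2*v^2 - 4*v + 8) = (v - 4)*(v + 2)*(v^2 - 4*v + 4) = (v - 4)*(v - 2)*(v + 2)*(v - 2)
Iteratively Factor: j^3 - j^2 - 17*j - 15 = (j - 5)*(j^2 + 4*j + 3) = (j - 5)*(j + 1)*(j + 3)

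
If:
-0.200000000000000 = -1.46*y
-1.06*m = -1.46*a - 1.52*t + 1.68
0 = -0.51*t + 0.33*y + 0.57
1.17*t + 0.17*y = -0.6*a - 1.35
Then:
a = -4.64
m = -6.25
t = 1.21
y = 0.14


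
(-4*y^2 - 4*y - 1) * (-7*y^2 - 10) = 28*y^4 + 28*y^3 + 47*y^2 + 40*y + 10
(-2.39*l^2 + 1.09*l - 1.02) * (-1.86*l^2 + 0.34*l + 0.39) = 4.4454*l^4 - 2.84*l^3 + 1.3357*l^2 + 0.0783*l - 0.3978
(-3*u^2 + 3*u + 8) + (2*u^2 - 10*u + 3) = -u^2 - 7*u + 11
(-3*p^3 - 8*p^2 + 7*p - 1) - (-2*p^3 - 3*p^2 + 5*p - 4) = -p^3 - 5*p^2 + 2*p + 3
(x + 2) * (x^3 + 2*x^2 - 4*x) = x^4 + 4*x^3 - 8*x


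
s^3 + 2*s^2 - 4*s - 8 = (s - 2)*(s + 2)^2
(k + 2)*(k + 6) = k^2 + 8*k + 12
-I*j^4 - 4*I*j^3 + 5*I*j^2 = j^2*(j + 5)*(-I*j + I)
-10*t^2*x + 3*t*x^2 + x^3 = x*(-2*t + x)*(5*t + x)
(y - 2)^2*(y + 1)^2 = y^4 - 2*y^3 - 3*y^2 + 4*y + 4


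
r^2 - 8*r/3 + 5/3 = (r - 5/3)*(r - 1)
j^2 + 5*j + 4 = (j + 1)*(j + 4)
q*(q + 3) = q^2 + 3*q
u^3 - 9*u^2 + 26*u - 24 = (u - 4)*(u - 3)*(u - 2)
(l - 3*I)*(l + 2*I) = l^2 - I*l + 6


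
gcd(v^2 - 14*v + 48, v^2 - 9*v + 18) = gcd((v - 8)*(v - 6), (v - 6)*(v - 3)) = v - 6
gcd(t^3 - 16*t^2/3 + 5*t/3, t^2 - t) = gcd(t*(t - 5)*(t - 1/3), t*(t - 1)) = t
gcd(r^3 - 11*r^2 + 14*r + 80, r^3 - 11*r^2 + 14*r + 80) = r^3 - 11*r^2 + 14*r + 80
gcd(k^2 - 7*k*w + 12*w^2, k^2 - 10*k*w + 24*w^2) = -k + 4*w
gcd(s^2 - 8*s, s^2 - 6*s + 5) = 1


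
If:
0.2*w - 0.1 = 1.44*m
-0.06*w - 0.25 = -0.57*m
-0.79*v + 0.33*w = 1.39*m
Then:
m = 2.03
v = 2.74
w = 15.11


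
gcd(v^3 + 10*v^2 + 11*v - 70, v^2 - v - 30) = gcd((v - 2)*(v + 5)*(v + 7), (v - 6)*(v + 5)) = v + 5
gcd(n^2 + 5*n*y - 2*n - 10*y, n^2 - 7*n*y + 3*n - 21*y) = 1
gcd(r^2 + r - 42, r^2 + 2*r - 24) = 1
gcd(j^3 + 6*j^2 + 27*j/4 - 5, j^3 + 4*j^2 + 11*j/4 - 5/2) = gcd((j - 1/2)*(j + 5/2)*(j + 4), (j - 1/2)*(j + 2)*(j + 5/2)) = j^2 + 2*j - 5/4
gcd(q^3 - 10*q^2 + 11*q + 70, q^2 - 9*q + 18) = 1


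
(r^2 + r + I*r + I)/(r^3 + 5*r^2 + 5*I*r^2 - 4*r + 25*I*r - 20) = (r + 1)/(r^2 + r*(5 + 4*I) + 20*I)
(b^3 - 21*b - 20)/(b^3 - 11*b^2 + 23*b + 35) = (b + 4)/(b - 7)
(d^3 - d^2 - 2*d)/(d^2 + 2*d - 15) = d*(d^2 - d - 2)/(d^2 + 2*d - 15)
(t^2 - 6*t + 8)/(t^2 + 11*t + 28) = (t^2 - 6*t + 8)/(t^2 + 11*t + 28)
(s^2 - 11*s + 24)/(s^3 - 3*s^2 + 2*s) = (s^2 - 11*s + 24)/(s*(s^2 - 3*s + 2))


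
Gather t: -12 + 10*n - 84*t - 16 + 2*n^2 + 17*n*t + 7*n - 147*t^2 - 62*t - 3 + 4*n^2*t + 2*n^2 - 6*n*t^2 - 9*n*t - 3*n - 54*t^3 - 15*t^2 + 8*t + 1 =4*n^2 + 14*n - 54*t^3 + t^2*(-6*n - 162) + t*(4*n^2 + 8*n - 138) - 30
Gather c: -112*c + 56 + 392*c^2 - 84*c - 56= 392*c^2 - 196*c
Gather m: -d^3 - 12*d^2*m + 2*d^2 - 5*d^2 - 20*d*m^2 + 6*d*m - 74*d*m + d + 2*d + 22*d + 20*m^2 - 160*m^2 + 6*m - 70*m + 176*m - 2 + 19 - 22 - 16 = -d^3 - 3*d^2 + 25*d + m^2*(-20*d - 140) + m*(-12*d^2 - 68*d + 112) - 21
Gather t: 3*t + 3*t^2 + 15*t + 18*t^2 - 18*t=21*t^2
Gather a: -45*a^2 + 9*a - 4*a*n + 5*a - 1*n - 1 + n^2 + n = -45*a^2 + a*(14 - 4*n) + n^2 - 1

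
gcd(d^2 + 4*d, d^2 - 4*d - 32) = d + 4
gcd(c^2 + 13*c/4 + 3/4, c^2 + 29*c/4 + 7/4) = c + 1/4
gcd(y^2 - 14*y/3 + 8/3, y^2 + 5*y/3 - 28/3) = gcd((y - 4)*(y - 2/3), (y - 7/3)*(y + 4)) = 1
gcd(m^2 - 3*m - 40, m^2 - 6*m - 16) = m - 8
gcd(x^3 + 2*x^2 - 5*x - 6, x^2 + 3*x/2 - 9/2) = x + 3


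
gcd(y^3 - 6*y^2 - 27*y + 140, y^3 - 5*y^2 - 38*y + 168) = y^2 - 11*y + 28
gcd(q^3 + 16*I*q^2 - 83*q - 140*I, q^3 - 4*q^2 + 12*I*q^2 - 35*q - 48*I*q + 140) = q^2 + 12*I*q - 35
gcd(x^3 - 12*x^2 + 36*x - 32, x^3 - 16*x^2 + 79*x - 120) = x - 8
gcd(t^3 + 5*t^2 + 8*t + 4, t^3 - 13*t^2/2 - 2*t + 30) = t + 2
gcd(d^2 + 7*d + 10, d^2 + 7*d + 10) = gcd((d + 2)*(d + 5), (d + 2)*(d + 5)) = d^2 + 7*d + 10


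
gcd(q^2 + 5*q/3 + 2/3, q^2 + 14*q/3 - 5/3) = 1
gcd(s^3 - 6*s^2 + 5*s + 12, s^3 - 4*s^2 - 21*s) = 1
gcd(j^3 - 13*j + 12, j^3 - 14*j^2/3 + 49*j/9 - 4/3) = j - 3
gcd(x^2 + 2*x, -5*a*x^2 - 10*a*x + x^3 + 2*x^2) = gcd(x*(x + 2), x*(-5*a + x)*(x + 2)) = x^2 + 2*x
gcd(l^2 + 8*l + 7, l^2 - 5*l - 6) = l + 1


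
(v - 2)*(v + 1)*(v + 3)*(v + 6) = v^4 + 8*v^3 + 7*v^2 - 36*v - 36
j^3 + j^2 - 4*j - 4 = (j - 2)*(j + 1)*(j + 2)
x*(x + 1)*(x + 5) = x^3 + 6*x^2 + 5*x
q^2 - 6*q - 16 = (q - 8)*(q + 2)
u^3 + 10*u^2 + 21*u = u*(u + 3)*(u + 7)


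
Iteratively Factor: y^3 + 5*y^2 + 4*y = (y + 4)*(y^2 + y) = y*(y + 4)*(y + 1)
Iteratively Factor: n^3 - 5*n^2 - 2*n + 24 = (n - 3)*(n^2 - 2*n - 8) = (n - 3)*(n + 2)*(n - 4)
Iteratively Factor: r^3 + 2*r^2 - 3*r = (r)*(r^2 + 2*r - 3) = r*(r + 3)*(r - 1)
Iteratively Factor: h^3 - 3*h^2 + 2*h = (h)*(h^2 - 3*h + 2) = h*(h - 1)*(h - 2)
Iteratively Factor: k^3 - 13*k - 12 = (k + 3)*(k^2 - 3*k - 4) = (k + 1)*(k + 3)*(k - 4)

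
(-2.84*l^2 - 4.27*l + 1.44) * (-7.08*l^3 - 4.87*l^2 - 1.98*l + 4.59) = 20.1072*l^5 + 44.0624*l^4 + 16.2229*l^3 - 11.5938*l^2 - 22.4505*l + 6.6096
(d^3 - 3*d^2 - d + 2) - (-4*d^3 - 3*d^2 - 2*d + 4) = 5*d^3 + d - 2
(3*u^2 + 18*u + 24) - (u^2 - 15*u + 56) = 2*u^2 + 33*u - 32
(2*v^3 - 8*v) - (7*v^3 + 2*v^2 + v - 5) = -5*v^3 - 2*v^2 - 9*v + 5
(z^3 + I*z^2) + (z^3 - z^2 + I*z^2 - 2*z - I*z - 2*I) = 2*z^3 - z^2 + 2*I*z^2 - 2*z - I*z - 2*I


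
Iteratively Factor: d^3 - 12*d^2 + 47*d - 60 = (d - 4)*(d^2 - 8*d + 15) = (d - 5)*(d - 4)*(d - 3)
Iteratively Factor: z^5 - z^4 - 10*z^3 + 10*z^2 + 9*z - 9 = (z + 3)*(z^4 - 4*z^3 + 2*z^2 + 4*z - 3) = (z - 1)*(z + 3)*(z^3 - 3*z^2 - z + 3) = (z - 3)*(z - 1)*(z + 3)*(z^2 - 1) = (z - 3)*(z - 1)*(z + 1)*(z + 3)*(z - 1)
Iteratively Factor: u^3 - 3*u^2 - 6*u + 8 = (u - 1)*(u^2 - 2*u - 8) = (u - 4)*(u - 1)*(u + 2)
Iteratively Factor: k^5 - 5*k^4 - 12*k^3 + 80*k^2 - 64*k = (k - 4)*(k^4 - k^3 - 16*k^2 + 16*k) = (k - 4)^2*(k^3 + 3*k^2 - 4*k) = (k - 4)^2*(k + 4)*(k^2 - k) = k*(k - 4)^2*(k + 4)*(k - 1)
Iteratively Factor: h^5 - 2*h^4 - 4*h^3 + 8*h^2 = (h - 2)*(h^4 - 4*h^2) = h*(h - 2)*(h^3 - 4*h) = h^2*(h - 2)*(h^2 - 4) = h^2*(h - 2)^2*(h + 2)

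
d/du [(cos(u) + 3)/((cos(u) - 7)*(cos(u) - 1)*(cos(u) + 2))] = (-69*cos(u) + 3*cos(2*u) + cos(3*u) - 79)*sin(u)/(2*(cos(u) - 7)^2*(cos(u) - 1)^2*(cos(u) + 2)^2)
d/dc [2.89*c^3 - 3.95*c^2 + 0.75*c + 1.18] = 8.67*c^2 - 7.9*c + 0.75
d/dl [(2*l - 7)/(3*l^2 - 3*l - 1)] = (-6*l^2 + 42*l - 23)/(9*l^4 - 18*l^3 + 3*l^2 + 6*l + 1)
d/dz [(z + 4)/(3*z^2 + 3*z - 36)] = -1/(3*z^2 - 18*z + 27)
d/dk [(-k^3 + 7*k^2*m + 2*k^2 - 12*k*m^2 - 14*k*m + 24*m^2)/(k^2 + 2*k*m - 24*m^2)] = (-k^2 - 12*k*m + 18*m^2 + 18*m)/(k^2 + 12*k*m + 36*m^2)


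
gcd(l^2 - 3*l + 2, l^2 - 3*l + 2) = l^2 - 3*l + 2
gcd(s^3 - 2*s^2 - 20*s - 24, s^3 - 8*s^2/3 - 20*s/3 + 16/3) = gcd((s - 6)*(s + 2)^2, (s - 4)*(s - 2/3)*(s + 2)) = s + 2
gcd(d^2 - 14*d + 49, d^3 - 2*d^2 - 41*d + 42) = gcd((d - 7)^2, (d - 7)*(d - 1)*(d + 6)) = d - 7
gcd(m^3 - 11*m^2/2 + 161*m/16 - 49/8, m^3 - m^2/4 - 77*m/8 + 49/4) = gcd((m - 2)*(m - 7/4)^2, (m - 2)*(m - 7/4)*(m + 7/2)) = m^2 - 15*m/4 + 7/2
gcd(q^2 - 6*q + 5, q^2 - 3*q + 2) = q - 1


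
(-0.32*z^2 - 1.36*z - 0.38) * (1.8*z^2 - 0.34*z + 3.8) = -0.576*z^4 - 2.3392*z^3 - 1.4376*z^2 - 5.0388*z - 1.444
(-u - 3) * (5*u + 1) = -5*u^2 - 16*u - 3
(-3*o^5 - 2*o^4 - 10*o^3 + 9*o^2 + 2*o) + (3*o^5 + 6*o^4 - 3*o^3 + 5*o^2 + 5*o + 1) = 4*o^4 - 13*o^3 + 14*o^2 + 7*o + 1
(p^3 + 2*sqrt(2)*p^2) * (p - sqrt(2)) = p^4 + sqrt(2)*p^3 - 4*p^2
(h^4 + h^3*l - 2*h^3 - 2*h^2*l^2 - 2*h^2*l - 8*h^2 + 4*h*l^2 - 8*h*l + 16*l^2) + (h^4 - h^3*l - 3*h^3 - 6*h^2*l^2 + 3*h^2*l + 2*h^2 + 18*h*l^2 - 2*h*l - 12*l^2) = 2*h^4 - 5*h^3 - 8*h^2*l^2 + h^2*l - 6*h^2 + 22*h*l^2 - 10*h*l + 4*l^2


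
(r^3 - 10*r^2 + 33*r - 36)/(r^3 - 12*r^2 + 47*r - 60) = (r - 3)/(r - 5)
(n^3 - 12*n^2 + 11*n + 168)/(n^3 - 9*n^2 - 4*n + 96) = (n - 7)/(n - 4)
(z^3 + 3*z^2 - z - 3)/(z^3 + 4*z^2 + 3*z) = (z - 1)/z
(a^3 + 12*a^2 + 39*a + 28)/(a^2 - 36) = (a^3 + 12*a^2 + 39*a + 28)/(a^2 - 36)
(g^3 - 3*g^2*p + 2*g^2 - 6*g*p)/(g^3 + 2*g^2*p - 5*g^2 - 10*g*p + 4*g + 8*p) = g*(g^2 - 3*g*p + 2*g - 6*p)/(g^3 + 2*g^2*p - 5*g^2 - 10*g*p + 4*g + 8*p)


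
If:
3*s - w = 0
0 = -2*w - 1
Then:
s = -1/6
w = -1/2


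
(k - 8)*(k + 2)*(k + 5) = k^3 - k^2 - 46*k - 80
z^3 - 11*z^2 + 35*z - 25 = (z - 5)^2*(z - 1)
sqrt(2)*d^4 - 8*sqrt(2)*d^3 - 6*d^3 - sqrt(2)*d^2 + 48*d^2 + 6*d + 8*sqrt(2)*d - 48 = (d - 8)*(d - 1)*(d - 3*sqrt(2))*(sqrt(2)*d + sqrt(2))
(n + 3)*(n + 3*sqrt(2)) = n^2 + 3*n + 3*sqrt(2)*n + 9*sqrt(2)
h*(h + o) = h^2 + h*o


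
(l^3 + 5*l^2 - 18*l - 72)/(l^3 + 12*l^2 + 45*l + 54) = (l - 4)/(l + 3)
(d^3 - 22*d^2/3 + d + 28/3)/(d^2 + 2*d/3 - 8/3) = (d^2 - 6*d - 7)/(d + 2)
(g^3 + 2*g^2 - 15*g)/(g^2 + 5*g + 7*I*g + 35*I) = g*(g - 3)/(g + 7*I)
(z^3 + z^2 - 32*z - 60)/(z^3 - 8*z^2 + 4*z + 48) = (z + 5)/(z - 4)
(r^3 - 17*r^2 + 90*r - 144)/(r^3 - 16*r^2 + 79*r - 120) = (r - 6)/(r - 5)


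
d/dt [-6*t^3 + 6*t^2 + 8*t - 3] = -18*t^2 + 12*t + 8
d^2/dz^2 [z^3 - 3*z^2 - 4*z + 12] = 6*z - 6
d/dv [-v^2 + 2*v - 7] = 2 - 2*v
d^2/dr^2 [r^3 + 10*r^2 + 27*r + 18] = 6*r + 20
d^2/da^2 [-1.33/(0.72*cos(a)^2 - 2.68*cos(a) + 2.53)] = (2.757888*(1 - cos(a)^2)^2 - 7.699104*cos(a)^3 + 1.240624*cos(a)^2 + 24.41614*cos(a) - 17.017616)/(0.72*cos(a)^2 - 2.68*cos(a) + 2.53)^3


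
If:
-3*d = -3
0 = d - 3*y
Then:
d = 1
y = 1/3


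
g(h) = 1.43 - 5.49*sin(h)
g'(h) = -5.49*cos(h)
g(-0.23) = 2.68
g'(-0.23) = -5.35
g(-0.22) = 2.63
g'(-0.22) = -5.36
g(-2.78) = 3.37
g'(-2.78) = 5.13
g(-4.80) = -4.04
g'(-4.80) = -0.48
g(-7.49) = 6.56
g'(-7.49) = -1.95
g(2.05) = -3.44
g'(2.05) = 2.53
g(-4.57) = -4.00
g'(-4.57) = 0.78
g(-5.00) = -3.83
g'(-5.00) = -1.56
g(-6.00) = -0.10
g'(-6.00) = -5.27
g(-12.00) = -1.52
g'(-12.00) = -4.63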